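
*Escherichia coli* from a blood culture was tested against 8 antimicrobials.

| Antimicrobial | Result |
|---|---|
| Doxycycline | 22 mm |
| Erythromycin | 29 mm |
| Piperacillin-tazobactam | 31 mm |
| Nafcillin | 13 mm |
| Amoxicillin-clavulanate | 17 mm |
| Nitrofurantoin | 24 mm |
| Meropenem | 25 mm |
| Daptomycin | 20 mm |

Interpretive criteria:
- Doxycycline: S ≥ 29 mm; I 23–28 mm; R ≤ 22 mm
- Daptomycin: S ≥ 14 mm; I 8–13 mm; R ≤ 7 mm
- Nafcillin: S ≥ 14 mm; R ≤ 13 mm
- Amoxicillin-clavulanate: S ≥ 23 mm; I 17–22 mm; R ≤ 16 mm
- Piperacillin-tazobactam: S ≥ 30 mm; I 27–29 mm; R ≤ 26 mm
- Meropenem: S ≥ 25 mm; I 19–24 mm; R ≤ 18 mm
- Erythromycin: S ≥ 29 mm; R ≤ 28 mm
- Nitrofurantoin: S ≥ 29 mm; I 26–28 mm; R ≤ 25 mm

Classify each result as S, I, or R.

R, S, S, R, I, R, S, S

Doxycycline (22 mm) ≤ 22 mm ⇒ resistant
Erythromycin 29 mm: ≥ 29 mm ⇒ S
Piperacillin-tazobactam (31 mm) ≥ 30 mm ⇒ Susceptible
Nafcillin 13 mm: ≤ 13 mm → Resistant
Amoxicillin-clavulanate: 17 mm is in 17–22 mm — I
Nitrofurantoin (24 mm) ≤ 25 mm — Resistant
Meropenem (25 mm) ≥ 25 mm → Susceptible
Daptomycin: 20 mm is ≥ 14 mm ⇒ Susceptible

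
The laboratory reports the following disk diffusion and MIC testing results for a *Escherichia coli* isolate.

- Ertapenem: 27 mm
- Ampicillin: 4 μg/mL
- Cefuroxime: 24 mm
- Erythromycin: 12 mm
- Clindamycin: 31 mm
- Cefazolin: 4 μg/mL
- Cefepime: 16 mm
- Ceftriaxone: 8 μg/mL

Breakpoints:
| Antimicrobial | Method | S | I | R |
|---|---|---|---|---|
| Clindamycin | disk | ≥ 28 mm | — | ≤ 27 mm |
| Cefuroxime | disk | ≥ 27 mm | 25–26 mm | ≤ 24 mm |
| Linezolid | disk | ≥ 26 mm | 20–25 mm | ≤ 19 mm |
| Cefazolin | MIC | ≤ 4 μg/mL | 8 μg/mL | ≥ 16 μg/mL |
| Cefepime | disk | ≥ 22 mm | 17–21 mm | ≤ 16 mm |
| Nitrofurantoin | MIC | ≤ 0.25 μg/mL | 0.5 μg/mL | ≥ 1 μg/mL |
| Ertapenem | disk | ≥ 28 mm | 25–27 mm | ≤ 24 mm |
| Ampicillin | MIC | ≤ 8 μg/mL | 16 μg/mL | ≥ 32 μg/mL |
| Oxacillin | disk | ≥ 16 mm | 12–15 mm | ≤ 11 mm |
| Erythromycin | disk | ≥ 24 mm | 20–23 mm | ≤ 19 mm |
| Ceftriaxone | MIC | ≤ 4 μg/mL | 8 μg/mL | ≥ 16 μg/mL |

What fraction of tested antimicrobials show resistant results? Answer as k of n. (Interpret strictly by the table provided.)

Ertapenem (27 mm) in 25–27 mm → intermediate
Ampicillin: 4 μg/mL is ≤ 8 μg/mL ⇒ S
Cefuroxime 24 mm: ≤ 24 mm → Resistant
Erythromycin 12 mm: ≤ 19 mm ⇒ R
Clindamycin (31 mm) ≥ 28 mm — Susceptible
Cefazolin: 4 μg/mL is ≤ 4 μg/mL — Susceptible
Cefepime 16 mm: ≤ 16 mm → R
Ceftriaxone (8 μg/mL) = 8 μg/mL → Intermediate
Resistant: 3/8

3 of 8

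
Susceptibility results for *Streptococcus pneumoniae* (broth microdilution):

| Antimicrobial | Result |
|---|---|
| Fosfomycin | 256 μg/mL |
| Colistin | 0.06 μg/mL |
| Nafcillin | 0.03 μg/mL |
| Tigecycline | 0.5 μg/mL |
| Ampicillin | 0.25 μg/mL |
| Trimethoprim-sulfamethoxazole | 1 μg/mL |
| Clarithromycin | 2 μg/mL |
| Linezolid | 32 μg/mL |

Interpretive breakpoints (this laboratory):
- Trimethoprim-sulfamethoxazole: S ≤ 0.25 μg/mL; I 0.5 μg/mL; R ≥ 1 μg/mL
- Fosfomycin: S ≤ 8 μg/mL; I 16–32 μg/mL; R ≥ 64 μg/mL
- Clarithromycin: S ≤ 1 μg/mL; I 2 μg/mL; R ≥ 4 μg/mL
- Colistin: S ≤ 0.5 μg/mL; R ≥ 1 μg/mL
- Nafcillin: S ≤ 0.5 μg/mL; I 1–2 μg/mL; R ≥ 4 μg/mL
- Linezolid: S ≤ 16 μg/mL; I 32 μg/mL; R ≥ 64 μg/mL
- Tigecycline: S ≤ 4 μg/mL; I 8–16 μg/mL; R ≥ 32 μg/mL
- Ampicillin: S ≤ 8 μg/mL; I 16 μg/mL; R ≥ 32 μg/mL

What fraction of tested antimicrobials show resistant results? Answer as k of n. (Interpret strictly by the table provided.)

Fosfomycin (256 μg/mL) ≥ 64 μg/mL → resistant
Colistin: 0.06 μg/mL is ≤ 0.5 μg/mL — S
Nafcillin 0.03 μg/mL: ≤ 0.5 μg/mL ⇒ susceptible
Tigecycline (0.5 μg/mL) ≤ 4 μg/mL → susceptible
Ampicillin: 0.25 μg/mL is ≤ 8 μg/mL → susceptible
Trimethoprim-sulfamethoxazole (1 μg/mL) ≥ 1 μg/mL → Resistant
Clarithromycin: 2 μg/mL is = 2 μg/mL ⇒ Intermediate
Linezolid: 32 μg/mL is = 32 μg/mL ⇒ I
Resistant: 2/8

2 of 8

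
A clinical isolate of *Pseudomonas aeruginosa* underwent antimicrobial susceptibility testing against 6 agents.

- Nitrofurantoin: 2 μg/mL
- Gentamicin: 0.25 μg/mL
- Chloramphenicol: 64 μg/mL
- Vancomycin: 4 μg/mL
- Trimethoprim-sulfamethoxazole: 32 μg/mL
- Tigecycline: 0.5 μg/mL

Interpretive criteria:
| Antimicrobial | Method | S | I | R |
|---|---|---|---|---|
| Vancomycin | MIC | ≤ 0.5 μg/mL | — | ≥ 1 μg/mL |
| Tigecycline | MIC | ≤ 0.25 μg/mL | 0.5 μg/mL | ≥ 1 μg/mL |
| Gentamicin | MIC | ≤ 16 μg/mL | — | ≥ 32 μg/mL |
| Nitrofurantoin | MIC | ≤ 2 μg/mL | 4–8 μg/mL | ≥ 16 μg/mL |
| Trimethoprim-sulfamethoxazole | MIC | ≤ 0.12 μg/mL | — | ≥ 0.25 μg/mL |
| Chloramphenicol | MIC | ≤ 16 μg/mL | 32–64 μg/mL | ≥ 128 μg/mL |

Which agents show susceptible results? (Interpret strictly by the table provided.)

nitrofurantoin, gentamicin

Nitrofurantoin (2 μg/mL) ≤ 2 μg/mL ⇒ Susceptible
Gentamicin: 0.25 μg/mL is ≤ 16 μg/mL — S
Chloramphenicol (64 μg/mL) in 32–64 μg/mL → Intermediate
Vancomycin 4 μg/mL: ≥ 1 μg/mL ⇒ resistant
Trimethoprim-sulfamethoxazole (32 μg/mL) ≥ 0.25 μg/mL → resistant
Tigecycline 0.5 μg/mL: = 0.5 μg/mL → Intermediate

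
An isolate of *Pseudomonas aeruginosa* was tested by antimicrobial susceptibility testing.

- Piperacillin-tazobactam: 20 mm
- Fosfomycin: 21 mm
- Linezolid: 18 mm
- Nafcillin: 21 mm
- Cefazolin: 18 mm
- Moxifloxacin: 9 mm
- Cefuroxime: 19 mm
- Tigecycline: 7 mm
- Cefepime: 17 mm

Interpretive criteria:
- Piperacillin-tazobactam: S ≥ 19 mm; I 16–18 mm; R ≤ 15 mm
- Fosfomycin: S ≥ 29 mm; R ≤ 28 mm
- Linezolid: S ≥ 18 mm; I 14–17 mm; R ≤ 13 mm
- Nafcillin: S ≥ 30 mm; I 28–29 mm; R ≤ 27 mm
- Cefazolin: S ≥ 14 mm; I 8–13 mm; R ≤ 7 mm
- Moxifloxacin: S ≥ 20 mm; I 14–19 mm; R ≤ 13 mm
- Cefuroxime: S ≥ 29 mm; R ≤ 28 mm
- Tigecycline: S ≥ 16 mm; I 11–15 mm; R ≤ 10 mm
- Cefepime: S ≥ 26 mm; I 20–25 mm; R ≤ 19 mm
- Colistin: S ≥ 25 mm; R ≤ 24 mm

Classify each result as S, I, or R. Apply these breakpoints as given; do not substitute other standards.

S, R, S, R, S, R, R, R, R

Piperacillin-tazobactam: 20 mm is ≥ 19 mm — S
Fosfomycin: 21 mm is ≤ 28 mm ⇒ resistant
Linezolid (18 mm) ≥ 18 mm ⇒ susceptible
Nafcillin (21 mm) ≤ 27 mm → resistant
Cefazolin (18 mm) ≥ 14 mm ⇒ S
Moxifloxacin (9 mm) ≤ 13 mm ⇒ resistant
Cefuroxime: 19 mm is ≤ 28 mm → R
Tigecycline (7 mm) ≤ 10 mm ⇒ resistant
Cefepime (17 mm) ≤ 19 mm — R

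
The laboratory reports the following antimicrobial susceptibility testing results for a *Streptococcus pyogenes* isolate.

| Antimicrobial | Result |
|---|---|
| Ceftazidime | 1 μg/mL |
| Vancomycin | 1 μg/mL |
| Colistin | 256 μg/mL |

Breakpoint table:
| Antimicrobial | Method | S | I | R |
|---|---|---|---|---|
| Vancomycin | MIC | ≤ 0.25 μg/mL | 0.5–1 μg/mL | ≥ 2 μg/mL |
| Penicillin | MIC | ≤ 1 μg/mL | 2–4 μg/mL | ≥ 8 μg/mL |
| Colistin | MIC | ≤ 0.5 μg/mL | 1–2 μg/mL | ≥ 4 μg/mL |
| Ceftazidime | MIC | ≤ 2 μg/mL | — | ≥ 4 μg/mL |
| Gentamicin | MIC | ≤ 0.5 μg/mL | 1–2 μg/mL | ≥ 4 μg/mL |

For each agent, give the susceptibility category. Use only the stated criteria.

S, I, R

Ceftazidime 1 μg/mL: ≤ 2 μg/mL — Susceptible
Vancomycin: 1 μg/mL is in 0.5–1 μg/mL ⇒ I
Colistin: 256 μg/mL is ≥ 4 μg/mL → resistant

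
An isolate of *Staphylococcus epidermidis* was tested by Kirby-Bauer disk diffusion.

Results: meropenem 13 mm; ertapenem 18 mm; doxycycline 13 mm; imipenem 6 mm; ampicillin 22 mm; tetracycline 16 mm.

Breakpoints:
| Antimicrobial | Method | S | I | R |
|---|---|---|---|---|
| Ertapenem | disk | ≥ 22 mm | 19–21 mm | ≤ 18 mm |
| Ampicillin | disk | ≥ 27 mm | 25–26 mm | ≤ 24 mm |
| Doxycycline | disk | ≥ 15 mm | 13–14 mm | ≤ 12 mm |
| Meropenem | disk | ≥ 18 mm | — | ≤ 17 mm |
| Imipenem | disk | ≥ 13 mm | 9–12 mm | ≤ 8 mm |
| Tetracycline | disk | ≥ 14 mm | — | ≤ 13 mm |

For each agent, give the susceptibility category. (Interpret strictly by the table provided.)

R, R, I, R, R, S

Meropenem 13 mm: ≤ 17 mm → R
Ertapenem (18 mm) ≤ 18 mm — resistant
Doxycycline: 13 mm is in 13–14 mm ⇒ Intermediate
Imipenem (6 mm) ≤ 8 mm → Resistant
Ampicillin (22 mm) ≤ 24 mm ⇒ R
Tetracycline 16 mm: ≥ 14 mm ⇒ S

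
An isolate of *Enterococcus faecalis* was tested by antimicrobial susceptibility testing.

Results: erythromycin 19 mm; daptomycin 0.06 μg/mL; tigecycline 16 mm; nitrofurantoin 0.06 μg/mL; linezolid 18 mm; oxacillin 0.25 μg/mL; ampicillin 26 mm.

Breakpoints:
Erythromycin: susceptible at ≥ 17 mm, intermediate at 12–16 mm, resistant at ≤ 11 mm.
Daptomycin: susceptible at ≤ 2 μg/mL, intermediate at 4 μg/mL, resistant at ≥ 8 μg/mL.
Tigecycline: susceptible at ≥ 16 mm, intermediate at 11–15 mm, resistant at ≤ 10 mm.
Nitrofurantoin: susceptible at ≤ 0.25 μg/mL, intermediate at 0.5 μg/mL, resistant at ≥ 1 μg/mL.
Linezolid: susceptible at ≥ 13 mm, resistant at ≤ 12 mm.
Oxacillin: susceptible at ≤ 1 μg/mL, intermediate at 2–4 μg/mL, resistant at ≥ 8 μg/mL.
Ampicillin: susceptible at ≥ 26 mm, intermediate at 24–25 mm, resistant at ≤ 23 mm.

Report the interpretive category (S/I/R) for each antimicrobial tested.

Erythromycin 19 mm: ≥ 17 mm ⇒ Susceptible
Daptomycin 0.06 μg/mL: ≤ 2 μg/mL ⇒ S
Tigecycline (16 mm) ≥ 16 mm — Susceptible
Nitrofurantoin 0.06 μg/mL: ≤ 0.25 μg/mL → Susceptible
Linezolid 18 mm: ≥ 13 mm — Susceptible
Oxacillin 0.25 μg/mL: ≤ 1 μg/mL — Susceptible
Ampicillin (26 mm) ≥ 26 mm → Susceptible

S, S, S, S, S, S, S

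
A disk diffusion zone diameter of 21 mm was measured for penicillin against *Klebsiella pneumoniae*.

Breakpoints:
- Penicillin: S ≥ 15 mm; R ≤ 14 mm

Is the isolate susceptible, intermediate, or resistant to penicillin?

Penicillin (21 mm) ≥ 15 mm → S

S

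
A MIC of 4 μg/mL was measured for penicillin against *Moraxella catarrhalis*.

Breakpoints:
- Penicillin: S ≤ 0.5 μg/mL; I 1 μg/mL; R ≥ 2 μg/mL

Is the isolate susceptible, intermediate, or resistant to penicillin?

Penicillin: 4 μg/mL is ≥ 2 μg/mL → R

Resistant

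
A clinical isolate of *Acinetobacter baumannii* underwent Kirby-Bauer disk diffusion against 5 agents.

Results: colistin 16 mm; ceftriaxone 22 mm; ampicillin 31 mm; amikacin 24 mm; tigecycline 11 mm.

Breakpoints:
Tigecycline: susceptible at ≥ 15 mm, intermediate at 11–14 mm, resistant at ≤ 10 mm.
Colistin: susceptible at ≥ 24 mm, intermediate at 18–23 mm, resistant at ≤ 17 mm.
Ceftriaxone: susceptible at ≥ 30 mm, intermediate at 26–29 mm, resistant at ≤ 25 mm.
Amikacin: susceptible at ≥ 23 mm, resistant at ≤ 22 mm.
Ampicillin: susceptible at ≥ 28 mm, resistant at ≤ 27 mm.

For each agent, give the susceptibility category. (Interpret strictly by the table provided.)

R, R, S, S, I

Colistin 16 mm: ≤ 17 mm ⇒ Resistant
Ceftriaxone: 22 mm is ≤ 25 mm → Resistant
Ampicillin 31 mm: ≥ 28 mm ⇒ S
Amikacin: 24 mm is ≥ 23 mm ⇒ S
Tigecycline (11 mm) in 11–14 mm ⇒ Intermediate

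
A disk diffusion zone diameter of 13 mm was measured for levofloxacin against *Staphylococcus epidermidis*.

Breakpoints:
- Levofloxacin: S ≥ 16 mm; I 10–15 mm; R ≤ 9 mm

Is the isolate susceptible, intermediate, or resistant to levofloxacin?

Levofloxacin: 13 mm is in 10–15 mm ⇒ Intermediate

Intermediate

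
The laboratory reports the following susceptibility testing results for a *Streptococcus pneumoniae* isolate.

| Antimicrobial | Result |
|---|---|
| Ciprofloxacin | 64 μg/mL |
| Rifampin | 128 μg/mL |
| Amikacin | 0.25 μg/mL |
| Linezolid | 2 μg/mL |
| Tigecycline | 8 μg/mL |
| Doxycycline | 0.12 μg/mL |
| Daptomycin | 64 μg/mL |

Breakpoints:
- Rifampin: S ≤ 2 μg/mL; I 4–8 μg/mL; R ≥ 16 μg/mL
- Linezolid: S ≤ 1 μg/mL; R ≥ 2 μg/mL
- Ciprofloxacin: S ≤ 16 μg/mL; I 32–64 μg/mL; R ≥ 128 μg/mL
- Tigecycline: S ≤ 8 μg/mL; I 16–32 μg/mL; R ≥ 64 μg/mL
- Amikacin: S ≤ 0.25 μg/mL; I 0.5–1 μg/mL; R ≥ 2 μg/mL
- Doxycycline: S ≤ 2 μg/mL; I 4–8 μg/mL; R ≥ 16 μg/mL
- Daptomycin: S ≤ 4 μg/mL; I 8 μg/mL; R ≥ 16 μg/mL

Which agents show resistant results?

rifampin, linezolid, daptomycin

Ciprofloxacin (64 μg/mL) in 32–64 μg/mL → Intermediate
Rifampin 128 μg/mL: ≥ 16 μg/mL → resistant
Amikacin (0.25 μg/mL) ≤ 0.25 μg/mL ⇒ Susceptible
Linezolid 2 μg/mL: ≥ 2 μg/mL — Resistant
Tigecycline: 8 μg/mL is ≤ 8 μg/mL ⇒ Susceptible
Doxycycline (0.12 μg/mL) ≤ 2 μg/mL → Susceptible
Daptomycin (64 μg/mL) ≥ 16 μg/mL — resistant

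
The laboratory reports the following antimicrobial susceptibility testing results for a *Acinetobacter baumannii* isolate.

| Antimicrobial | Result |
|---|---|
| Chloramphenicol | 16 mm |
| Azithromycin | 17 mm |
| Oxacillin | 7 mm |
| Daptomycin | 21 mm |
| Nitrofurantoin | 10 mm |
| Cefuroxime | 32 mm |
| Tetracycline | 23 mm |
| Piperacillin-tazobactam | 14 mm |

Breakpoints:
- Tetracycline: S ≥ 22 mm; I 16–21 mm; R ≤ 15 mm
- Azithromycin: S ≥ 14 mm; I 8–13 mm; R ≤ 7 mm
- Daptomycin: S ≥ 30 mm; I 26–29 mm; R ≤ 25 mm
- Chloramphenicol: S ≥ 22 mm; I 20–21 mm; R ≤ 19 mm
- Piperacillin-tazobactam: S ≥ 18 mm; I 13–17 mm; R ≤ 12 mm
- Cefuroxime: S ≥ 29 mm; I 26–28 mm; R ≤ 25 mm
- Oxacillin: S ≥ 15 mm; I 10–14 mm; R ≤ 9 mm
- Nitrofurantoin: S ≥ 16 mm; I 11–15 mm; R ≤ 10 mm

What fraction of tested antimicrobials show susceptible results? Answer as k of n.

3 of 8

Chloramphenicol: 16 mm is ≤ 19 mm — Resistant
Azithromycin 17 mm: ≥ 14 mm ⇒ susceptible
Oxacillin (7 mm) ≤ 9 mm ⇒ Resistant
Daptomycin 21 mm: ≤ 25 mm — Resistant
Nitrofurantoin (10 mm) ≤ 10 mm ⇒ resistant
Cefuroxime (32 mm) ≥ 29 mm → S
Tetracycline: 23 mm is ≥ 22 mm → susceptible
Piperacillin-tazobactam (14 mm) in 13–17 mm — I
Susceptible: 3/8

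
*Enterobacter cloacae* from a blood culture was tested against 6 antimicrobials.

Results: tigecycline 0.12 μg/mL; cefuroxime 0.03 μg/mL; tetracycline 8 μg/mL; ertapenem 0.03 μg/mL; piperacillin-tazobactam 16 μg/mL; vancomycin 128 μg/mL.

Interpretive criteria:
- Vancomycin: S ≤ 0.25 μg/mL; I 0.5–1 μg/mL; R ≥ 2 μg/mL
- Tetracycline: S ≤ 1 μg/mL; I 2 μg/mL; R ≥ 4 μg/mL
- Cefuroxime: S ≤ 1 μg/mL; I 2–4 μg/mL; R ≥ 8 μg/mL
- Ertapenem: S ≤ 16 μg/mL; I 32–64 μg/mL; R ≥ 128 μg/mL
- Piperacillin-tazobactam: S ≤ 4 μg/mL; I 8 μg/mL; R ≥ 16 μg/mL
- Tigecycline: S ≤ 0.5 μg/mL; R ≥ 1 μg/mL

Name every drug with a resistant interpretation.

tetracycline, piperacillin-tazobactam, vancomycin

Tigecycline: 0.12 μg/mL is ≤ 0.5 μg/mL → susceptible
Cefuroxime 0.03 μg/mL: ≤ 1 μg/mL → S
Tetracycline 8 μg/mL: ≥ 4 μg/mL — Resistant
Ertapenem: 0.03 μg/mL is ≤ 16 μg/mL ⇒ Susceptible
Piperacillin-tazobactam (16 μg/mL) ≥ 16 μg/mL ⇒ Resistant
Vancomycin (128 μg/mL) ≥ 2 μg/mL → R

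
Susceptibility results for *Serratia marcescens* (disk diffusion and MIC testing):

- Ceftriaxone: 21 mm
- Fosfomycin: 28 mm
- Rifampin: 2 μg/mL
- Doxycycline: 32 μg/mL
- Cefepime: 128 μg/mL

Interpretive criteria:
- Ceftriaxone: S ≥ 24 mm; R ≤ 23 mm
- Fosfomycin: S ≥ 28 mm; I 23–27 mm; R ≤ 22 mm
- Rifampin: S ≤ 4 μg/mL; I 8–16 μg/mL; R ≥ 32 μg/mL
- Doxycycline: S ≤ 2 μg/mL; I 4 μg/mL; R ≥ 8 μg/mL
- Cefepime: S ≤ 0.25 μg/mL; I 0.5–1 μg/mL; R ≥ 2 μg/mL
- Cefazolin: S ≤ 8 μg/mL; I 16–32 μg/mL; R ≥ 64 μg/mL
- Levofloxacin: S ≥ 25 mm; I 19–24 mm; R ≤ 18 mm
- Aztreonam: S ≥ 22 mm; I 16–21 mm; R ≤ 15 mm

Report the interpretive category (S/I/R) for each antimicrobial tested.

Ceftriaxone 21 mm: ≤ 23 mm — resistant
Fosfomycin 28 mm: ≥ 28 mm → Susceptible
Rifampin: 2 μg/mL is ≤ 4 μg/mL ⇒ S
Doxycycline: 32 μg/mL is ≥ 8 μg/mL — R
Cefepime (128 μg/mL) ≥ 2 μg/mL — Resistant

R, S, S, R, R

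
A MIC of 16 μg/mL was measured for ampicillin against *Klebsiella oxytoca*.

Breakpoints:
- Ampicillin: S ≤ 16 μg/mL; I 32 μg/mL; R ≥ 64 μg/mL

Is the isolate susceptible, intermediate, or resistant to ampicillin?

Ampicillin 16 μg/mL: ≤ 16 μg/mL — Susceptible

Susceptible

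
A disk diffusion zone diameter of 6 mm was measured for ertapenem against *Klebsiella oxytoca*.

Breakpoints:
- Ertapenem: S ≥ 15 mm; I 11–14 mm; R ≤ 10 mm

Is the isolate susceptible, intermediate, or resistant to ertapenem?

Ertapenem 6 mm: ≤ 10 mm — Resistant

Resistant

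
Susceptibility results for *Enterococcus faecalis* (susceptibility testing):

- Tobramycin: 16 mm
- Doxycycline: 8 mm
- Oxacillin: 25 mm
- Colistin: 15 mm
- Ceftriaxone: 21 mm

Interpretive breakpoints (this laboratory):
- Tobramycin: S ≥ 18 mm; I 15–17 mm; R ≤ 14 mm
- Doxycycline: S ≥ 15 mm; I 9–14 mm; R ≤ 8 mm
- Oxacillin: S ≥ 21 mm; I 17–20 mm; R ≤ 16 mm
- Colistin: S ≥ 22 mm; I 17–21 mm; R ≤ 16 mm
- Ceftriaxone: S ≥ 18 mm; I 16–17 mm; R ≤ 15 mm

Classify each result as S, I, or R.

I, R, S, R, S

Tobramycin 16 mm: in 15–17 mm — intermediate
Doxycycline (8 mm) ≤ 8 mm ⇒ Resistant
Oxacillin (25 mm) ≥ 21 mm — S
Colistin 15 mm: ≤ 16 mm ⇒ resistant
Ceftriaxone (21 mm) ≥ 18 mm ⇒ Susceptible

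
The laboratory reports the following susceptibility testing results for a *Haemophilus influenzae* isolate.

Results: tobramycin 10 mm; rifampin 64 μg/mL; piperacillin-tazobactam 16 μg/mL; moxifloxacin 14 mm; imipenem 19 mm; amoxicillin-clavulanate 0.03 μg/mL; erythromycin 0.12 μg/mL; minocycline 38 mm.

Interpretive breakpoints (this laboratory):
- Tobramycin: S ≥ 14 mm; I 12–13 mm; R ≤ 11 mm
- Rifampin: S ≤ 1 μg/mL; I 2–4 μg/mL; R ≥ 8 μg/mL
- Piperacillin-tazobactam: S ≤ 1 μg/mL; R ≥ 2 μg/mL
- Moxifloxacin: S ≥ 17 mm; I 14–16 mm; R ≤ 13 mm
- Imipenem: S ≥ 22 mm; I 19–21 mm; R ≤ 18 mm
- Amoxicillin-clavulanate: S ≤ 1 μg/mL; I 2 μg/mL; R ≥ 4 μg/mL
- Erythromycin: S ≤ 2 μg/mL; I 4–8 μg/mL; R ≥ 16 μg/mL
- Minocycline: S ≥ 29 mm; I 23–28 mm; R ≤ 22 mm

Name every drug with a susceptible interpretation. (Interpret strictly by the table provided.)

amoxicillin-clavulanate, erythromycin, minocycline

Tobramycin (10 mm) ≤ 11 mm ⇒ Resistant
Rifampin (64 μg/mL) ≥ 8 μg/mL — resistant
Piperacillin-tazobactam 16 μg/mL: ≥ 2 μg/mL → R
Moxifloxacin (14 mm) in 14–16 mm ⇒ I
Imipenem (19 mm) in 19–21 mm ⇒ I
Amoxicillin-clavulanate 0.03 μg/mL: ≤ 1 μg/mL ⇒ Susceptible
Erythromycin 0.12 μg/mL: ≤ 2 μg/mL — susceptible
Minocycline 38 mm: ≥ 29 mm → S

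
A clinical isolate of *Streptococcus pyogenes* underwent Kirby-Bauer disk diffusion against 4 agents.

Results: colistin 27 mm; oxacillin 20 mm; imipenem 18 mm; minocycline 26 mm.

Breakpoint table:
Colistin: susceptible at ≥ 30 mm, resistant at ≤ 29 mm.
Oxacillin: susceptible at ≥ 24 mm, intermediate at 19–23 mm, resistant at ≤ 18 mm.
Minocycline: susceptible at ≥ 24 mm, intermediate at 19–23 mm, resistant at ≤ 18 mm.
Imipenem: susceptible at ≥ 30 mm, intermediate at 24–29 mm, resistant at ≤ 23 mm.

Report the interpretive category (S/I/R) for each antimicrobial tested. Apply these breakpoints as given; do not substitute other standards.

Colistin (27 mm) ≤ 29 mm ⇒ R
Oxacillin 20 mm: in 19–23 mm → I
Imipenem: 18 mm is ≤ 23 mm — R
Minocycline (26 mm) ≥ 24 mm → S

R, I, R, S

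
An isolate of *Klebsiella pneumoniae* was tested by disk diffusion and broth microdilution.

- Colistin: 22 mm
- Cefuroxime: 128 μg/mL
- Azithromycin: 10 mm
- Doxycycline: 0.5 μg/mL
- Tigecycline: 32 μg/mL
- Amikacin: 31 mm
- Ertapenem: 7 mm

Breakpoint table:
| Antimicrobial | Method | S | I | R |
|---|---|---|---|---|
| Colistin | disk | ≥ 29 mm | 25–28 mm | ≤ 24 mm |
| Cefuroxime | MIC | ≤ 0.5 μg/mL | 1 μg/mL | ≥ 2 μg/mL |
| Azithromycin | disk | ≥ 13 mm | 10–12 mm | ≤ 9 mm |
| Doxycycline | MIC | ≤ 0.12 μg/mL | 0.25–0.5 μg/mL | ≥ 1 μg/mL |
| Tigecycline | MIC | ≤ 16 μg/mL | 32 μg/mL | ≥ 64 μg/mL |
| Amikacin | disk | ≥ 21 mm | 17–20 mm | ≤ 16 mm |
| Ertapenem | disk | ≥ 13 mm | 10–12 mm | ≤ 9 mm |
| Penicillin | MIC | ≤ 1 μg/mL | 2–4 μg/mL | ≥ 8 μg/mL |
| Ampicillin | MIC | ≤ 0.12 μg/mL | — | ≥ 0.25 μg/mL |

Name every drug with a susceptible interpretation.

Colistin (22 mm) ≤ 24 mm — R
Cefuroxime 128 μg/mL: ≥ 2 μg/mL → R
Azithromycin: 10 mm is in 10–12 mm ⇒ intermediate
Doxycycline 0.5 μg/mL: in 0.25–0.5 μg/mL ⇒ I
Tigecycline 32 μg/mL: = 32 μg/mL → intermediate
Amikacin 31 mm: ≥ 21 mm — susceptible
Ertapenem (7 mm) ≤ 9 mm — R

amikacin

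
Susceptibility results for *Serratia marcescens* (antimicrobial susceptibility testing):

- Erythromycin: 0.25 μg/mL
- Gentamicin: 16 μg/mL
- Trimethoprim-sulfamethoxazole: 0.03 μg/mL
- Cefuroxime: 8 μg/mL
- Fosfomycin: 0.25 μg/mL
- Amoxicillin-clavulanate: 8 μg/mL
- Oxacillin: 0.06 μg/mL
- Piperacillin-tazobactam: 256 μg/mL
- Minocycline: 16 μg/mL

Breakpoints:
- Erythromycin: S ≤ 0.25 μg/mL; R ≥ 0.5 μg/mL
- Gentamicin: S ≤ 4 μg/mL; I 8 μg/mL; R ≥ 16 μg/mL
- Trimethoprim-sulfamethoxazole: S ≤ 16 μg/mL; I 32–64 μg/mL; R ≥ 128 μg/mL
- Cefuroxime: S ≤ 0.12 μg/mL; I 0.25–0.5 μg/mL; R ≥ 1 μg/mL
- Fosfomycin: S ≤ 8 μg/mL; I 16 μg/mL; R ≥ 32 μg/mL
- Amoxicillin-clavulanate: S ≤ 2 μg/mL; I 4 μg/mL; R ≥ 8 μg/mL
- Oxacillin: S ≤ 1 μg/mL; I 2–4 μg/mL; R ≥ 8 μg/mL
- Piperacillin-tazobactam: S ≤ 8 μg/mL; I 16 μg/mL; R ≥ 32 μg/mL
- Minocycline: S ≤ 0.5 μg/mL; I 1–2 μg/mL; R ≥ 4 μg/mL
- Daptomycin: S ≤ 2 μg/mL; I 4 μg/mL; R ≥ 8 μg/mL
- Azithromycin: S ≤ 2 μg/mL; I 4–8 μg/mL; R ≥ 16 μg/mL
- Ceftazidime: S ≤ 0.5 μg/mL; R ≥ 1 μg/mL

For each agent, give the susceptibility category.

Erythromycin 0.25 μg/mL: ≤ 0.25 μg/mL — Susceptible
Gentamicin: 16 μg/mL is ≥ 16 μg/mL ⇒ Resistant
Trimethoprim-sulfamethoxazole 0.03 μg/mL: ≤ 16 μg/mL → Susceptible
Cefuroxime 8 μg/mL: ≥ 1 μg/mL → R
Fosfomycin (0.25 μg/mL) ≤ 8 μg/mL → Susceptible
Amoxicillin-clavulanate 8 μg/mL: ≥ 8 μg/mL ⇒ resistant
Oxacillin (0.06 μg/mL) ≤ 1 μg/mL ⇒ Susceptible
Piperacillin-tazobactam 256 μg/mL: ≥ 32 μg/mL — R
Minocycline (16 μg/mL) ≥ 4 μg/mL — resistant

S, R, S, R, S, R, S, R, R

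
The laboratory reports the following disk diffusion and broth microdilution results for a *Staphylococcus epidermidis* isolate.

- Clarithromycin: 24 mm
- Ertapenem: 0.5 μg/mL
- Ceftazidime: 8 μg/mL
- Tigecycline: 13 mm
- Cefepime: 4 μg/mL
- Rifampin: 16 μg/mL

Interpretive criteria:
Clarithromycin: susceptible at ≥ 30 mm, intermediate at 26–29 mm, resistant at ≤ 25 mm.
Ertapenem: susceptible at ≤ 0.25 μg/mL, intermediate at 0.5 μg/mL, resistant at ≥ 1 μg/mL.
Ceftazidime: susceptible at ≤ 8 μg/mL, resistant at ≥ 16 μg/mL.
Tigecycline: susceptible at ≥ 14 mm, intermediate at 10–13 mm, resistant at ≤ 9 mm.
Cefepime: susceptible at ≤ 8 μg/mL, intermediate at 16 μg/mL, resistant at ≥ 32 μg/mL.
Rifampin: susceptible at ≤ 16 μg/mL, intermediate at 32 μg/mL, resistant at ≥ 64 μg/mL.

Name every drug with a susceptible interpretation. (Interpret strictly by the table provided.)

ceftazidime, cefepime, rifampin

Clarithromycin 24 mm: ≤ 25 mm → Resistant
Ertapenem 0.5 μg/mL: = 0.5 μg/mL ⇒ Intermediate
Ceftazidime (8 μg/mL) ≤ 8 μg/mL — S
Tigecycline: 13 mm is in 10–13 mm ⇒ I
Cefepime (4 μg/mL) ≤ 8 μg/mL — S
Rifampin 16 μg/mL: ≤ 16 μg/mL → S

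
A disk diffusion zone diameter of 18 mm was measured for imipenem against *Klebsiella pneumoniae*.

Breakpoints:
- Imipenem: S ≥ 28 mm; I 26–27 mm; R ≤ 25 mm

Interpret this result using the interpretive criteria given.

Imipenem: 18 mm is ≤ 25 mm → resistant

R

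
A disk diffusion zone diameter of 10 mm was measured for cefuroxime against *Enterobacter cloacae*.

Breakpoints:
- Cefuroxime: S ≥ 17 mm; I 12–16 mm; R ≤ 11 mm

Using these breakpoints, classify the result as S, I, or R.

Resistant

Cefuroxime 10 mm: ≤ 11 mm → Resistant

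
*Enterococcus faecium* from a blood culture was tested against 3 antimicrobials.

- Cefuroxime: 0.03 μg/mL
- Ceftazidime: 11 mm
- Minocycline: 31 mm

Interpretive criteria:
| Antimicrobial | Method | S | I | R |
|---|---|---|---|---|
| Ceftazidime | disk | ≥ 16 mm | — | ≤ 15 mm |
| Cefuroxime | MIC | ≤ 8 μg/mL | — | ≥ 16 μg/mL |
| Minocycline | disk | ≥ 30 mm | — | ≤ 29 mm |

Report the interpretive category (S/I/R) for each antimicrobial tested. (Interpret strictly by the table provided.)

Cefuroxime 0.03 μg/mL: ≤ 8 μg/mL ⇒ Susceptible
Ceftazidime (11 mm) ≤ 15 mm → R
Minocycline (31 mm) ≥ 30 mm ⇒ S

S, R, S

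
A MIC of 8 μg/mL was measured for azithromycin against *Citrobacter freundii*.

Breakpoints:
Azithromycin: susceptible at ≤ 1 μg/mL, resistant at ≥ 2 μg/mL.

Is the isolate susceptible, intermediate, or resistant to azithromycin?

R

Azithromycin (8 μg/mL) ≥ 2 μg/mL → Resistant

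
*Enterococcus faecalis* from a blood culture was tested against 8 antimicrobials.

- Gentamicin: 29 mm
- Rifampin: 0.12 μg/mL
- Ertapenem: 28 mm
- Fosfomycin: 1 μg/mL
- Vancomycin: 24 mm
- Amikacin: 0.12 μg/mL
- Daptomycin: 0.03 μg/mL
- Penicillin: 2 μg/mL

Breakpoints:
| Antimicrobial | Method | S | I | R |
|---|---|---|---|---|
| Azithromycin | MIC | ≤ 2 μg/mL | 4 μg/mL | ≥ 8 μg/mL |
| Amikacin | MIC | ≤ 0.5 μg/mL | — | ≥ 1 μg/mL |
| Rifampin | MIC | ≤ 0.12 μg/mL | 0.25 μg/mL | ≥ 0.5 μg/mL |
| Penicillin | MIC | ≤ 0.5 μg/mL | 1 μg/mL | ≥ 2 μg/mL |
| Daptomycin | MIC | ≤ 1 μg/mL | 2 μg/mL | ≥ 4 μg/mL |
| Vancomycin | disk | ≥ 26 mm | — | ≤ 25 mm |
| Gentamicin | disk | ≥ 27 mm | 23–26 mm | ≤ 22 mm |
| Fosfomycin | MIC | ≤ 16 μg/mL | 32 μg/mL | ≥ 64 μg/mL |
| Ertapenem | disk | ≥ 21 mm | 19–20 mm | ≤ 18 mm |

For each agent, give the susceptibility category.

S, S, S, S, R, S, S, R

Gentamicin 29 mm: ≥ 27 mm ⇒ susceptible
Rifampin 0.12 μg/mL: ≤ 0.12 μg/mL — Susceptible
Ertapenem 28 mm: ≥ 21 mm → Susceptible
Fosfomycin 1 μg/mL: ≤ 16 μg/mL → S
Vancomycin 24 mm: ≤ 25 mm → Resistant
Amikacin: 0.12 μg/mL is ≤ 0.5 μg/mL — S
Daptomycin (0.03 μg/mL) ≤ 1 μg/mL — Susceptible
Penicillin: 2 μg/mL is ≥ 2 μg/mL — resistant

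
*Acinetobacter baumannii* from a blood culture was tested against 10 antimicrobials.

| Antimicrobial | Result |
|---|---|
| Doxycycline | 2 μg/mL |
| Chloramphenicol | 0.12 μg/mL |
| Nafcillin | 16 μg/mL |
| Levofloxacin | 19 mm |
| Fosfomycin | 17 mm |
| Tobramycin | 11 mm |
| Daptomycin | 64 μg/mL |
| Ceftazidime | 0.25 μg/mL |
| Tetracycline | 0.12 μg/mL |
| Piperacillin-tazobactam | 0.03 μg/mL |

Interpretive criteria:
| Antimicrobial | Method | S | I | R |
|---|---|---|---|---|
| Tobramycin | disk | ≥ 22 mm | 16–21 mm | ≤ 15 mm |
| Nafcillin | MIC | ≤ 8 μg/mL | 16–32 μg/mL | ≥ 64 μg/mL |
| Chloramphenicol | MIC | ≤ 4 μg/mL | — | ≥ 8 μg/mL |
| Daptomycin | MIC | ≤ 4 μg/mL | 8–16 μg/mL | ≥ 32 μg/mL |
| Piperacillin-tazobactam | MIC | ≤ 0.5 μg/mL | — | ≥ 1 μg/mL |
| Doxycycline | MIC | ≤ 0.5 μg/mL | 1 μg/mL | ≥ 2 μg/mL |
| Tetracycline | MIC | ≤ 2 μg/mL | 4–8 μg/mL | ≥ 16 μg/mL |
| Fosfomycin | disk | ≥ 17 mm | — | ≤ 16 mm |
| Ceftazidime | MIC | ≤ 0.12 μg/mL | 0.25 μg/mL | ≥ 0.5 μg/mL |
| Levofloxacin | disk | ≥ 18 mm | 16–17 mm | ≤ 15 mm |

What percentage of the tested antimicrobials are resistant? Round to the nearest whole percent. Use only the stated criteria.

30%

Doxycycline 2 μg/mL: ≥ 2 μg/mL — R
Chloramphenicol (0.12 μg/mL) ≤ 4 μg/mL → susceptible
Nafcillin: 16 μg/mL is in 16–32 μg/mL — intermediate
Levofloxacin: 19 mm is ≥ 18 mm ⇒ susceptible
Fosfomycin 17 mm: ≥ 17 mm → Susceptible
Tobramycin: 11 mm is ≤ 15 mm ⇒ resistant
Daptomycin (64 μg/mL) ≥ 32 μg/mL → Resistant
Ceftazidime 0.25 μg/mL: = 0.25 μg/mL ⇒ intermediate
Tetracycline: 0.12 μg/mL is ≤ 2 μg/mL — susceptible
Piperacillin-tazobactam: 0.03 μg/mL is ≤ 0.5 μg/mL → susceptible
Resistant: 3/10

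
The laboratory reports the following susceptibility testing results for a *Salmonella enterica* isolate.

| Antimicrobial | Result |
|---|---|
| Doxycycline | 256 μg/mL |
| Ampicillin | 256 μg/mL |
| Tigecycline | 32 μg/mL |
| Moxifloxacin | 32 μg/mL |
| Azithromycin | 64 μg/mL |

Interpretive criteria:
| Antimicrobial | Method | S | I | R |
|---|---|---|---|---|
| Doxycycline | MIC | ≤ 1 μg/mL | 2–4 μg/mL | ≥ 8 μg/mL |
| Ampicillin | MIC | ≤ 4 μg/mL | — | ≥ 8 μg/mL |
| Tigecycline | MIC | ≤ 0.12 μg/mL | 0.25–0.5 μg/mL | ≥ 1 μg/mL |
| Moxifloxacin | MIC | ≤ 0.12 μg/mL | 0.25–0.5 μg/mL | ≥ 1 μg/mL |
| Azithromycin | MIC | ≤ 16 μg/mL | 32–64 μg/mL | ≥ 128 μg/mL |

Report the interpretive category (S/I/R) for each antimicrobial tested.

Doxycycline: 256 μg/mL is ≥ 8 μg/mL → Resistant
Ampicillin: 256 μg/mL is ≥ 8 μg/mL ⇒ resistant
Tigecycline 32 μg/mL: ≥ 1 μg/mL ⇒ Resistant
Moxifloxacin: 32 μg/mL is ≥ 1 μg/mL ⇒ R
Azithromycin: 64 μg/mL is in 32–64 μg/mL ⇒ Intermediate

R, R, R, R, I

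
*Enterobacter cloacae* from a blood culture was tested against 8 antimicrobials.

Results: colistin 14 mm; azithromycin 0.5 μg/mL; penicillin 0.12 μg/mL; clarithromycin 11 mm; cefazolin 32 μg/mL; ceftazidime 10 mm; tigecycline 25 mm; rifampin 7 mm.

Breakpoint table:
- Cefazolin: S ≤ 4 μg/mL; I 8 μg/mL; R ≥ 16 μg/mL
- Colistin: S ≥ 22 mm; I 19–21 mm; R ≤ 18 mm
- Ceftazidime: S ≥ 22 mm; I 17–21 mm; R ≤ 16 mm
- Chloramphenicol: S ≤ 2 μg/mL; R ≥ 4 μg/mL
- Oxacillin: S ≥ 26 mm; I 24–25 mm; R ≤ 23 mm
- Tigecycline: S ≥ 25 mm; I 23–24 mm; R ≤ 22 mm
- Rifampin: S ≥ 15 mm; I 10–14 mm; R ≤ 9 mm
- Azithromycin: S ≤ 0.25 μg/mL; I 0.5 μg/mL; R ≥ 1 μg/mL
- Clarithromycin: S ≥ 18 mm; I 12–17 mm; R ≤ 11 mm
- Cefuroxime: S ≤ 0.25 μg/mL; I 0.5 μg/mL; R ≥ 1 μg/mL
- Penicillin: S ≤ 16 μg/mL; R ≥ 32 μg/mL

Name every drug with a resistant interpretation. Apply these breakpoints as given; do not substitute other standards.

colistin, clarithromycin, cefazolin, ceftazidime, rifampin

Colistin 14 mm: ≤ 18 mm → Resistant
Azithromycin: 0.5 μg/mL is = 0.5 μg/mL — I
Penicillin 0.12 μg/mL: ≤ 16 μg/mL — susceptible
Clarithromycin (11 mm) ≤ 11 mm ⇒ resistant
Cefazolin 32 μg/mL: ≥ 16 μg/mL → R
Ceftazidime 10 mm: ≤ 16 mm — Resistant
Tigecycline (25 mm) ≥ 25 mm — S
Rifampin (7 mm) ≤ 9 mm → R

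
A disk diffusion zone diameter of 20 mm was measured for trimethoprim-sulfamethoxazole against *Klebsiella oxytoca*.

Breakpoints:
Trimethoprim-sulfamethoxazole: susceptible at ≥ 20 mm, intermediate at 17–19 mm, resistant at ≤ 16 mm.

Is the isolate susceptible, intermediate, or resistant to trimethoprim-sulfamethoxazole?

Susceptible

Trimethoprim-sulfamethoxazole (20 mm) ≥ 20 mm ⇒ S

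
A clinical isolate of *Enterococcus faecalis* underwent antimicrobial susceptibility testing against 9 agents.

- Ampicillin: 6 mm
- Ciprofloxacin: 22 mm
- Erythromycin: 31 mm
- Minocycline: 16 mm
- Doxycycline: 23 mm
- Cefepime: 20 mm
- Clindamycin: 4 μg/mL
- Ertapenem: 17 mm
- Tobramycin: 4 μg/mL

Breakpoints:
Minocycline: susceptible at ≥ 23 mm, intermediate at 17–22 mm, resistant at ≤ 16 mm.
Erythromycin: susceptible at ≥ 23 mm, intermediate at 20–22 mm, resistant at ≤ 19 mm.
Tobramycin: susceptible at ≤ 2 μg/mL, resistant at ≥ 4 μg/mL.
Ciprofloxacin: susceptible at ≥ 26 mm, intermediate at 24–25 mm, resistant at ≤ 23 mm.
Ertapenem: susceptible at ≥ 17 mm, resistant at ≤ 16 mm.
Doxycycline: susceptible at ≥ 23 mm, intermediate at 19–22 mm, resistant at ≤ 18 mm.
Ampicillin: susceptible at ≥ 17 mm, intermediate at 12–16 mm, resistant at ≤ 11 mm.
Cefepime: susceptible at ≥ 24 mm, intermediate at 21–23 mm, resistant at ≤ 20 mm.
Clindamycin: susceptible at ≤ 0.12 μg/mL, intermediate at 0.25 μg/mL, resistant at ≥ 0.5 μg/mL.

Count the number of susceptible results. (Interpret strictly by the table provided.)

Ampicillin 6 mm: ≤ 11 mm ⇒ resistant
Ciprofloxacin: 22 mm is ≤ 23 mm — R
Erythromycin 31 mm: ≥ 23 mm — susceptible
Minocycline: 16 mm is ≤ 16 mm → resistant
Doxycycline 23 mm: ≥ 23 mm → susceptible
Cefepime 20 mm: ≤ 20 mm — R
Clindamycin 4 μg/mL: ≥ 0.5 μg/mL → R
Ertapenem: 17 mm is ≥ 17 mm → S
Tobramycin (4 μg/mL) ≥ 4 μg/mL — resistant
Susceptible: 3

3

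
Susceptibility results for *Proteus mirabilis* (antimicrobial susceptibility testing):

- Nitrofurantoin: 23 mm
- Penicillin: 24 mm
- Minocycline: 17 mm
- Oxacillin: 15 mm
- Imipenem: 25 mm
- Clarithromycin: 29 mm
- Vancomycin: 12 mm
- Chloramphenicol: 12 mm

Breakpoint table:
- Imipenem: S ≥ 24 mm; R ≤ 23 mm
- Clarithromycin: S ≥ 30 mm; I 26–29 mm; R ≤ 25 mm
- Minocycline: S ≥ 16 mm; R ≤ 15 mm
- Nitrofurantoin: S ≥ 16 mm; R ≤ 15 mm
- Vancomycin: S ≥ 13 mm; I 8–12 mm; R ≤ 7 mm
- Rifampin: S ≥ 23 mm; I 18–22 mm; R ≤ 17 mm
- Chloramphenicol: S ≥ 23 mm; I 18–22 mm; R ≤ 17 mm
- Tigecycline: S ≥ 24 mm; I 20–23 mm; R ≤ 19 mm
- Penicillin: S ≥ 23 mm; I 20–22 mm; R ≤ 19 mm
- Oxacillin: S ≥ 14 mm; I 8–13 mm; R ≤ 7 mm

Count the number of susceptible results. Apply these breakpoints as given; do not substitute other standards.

5

Nitrofurantoin: 23 mm is ≥ 16 mm ⇒ susceptible
Penicillin (24 mm) ≥ 23 mm — Susceptible
Minocycline: 17 mm is ≥ 16 mm — susceptible
Oxacillin: 15 mm is ≥ 14 mm ⇒ susceptible
Imipenem (25 mm) ≥ 24 mm → susceptible
Clarithromycin 29 mm: in 26–29 mm — I
Vancomycin: 12 mm is in 8–12 mm → Intermediate
Chloramphenicol 12 mm: ≤ 17 mm ⇒ Resistant
Susceptible: 5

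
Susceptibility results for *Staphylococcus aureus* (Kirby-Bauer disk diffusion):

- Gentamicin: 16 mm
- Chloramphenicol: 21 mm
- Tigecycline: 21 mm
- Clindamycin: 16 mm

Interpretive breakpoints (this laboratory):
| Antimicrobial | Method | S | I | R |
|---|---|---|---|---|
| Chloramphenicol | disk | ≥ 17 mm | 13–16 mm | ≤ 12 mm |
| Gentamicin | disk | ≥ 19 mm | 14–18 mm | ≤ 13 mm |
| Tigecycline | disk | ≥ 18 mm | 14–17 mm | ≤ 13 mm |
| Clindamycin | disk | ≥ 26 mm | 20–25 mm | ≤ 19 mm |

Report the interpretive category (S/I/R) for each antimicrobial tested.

I, S, S, R

Gentamicin: 16 mm is in 14–18 mm — intermediate
Chloramphenicol 21 mm: ≥ 17 mm — susceptible
Tigecycline: 21 mm is ≥ 18 mm — S
Clindamycin 16 mm: ≤ 19 mm → Resistant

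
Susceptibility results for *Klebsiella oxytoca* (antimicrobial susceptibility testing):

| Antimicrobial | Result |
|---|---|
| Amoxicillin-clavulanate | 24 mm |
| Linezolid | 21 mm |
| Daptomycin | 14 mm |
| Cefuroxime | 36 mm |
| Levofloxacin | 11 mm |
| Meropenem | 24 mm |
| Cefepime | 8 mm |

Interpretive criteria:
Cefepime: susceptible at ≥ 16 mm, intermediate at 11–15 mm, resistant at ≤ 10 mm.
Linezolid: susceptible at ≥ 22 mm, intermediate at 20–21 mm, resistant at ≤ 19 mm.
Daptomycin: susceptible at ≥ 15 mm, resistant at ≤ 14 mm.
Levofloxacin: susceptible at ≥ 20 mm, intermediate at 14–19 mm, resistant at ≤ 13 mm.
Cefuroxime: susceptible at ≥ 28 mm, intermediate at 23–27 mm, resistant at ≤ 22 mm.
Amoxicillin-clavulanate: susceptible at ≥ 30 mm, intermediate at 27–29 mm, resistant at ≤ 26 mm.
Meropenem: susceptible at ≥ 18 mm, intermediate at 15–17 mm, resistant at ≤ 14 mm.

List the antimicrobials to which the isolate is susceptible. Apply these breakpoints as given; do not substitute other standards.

Amoxicillin-clavulanate (24 mm) ≤ 26 mm — resistant
Linezolid: 21 mm is in 20–21 mm — I
Daptomycin: 14 mm is ≤ 14 mm — R
Cefuroxime (36 mm) ≥ 28 mm → S
Levofloxacin 11 mm: ≤ 13 mm → Resistant
Meropenem: 24 mm is ≥ 18 mm — susceptible
Cefepime (8 mm) ≤ 10 mm ⇒ resistant

cefuroxime, meropenem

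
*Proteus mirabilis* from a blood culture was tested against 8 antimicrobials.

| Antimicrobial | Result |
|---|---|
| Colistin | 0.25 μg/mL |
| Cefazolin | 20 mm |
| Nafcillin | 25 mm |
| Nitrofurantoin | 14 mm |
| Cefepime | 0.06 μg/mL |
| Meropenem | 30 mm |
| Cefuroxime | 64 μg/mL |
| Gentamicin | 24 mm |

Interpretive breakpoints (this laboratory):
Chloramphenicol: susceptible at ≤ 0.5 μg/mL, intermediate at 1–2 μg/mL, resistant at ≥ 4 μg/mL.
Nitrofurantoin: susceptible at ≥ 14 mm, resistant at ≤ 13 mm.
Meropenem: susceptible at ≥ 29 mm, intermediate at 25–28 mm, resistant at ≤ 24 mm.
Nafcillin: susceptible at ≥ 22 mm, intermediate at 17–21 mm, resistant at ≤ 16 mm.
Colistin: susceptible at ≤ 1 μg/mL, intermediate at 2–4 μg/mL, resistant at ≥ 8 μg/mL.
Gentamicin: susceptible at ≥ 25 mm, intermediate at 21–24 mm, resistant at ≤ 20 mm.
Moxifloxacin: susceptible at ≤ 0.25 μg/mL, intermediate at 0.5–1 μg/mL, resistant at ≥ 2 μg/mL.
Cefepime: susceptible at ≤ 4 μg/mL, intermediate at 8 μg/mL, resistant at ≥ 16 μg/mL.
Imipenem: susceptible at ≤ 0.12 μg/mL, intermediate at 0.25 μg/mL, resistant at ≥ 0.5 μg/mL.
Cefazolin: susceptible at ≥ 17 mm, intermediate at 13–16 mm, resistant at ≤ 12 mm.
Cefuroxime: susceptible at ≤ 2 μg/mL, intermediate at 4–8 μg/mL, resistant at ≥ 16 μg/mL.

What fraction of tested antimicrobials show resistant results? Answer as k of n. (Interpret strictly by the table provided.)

Colistin 0.25 μg/mL: ≤ 1 μg/mL — susceptible
Cefazolin 20 mm: ≥ 17 mm — Susceptible
Nafcillin: 25 mm is ≥ 22 mm — susceptible
Nitrofurantoin (14 mm) ≥ 14 mm → S
Cefepime: 0.06 μg/mL is ≤ 4 μg/mL — Susceptible
Meropenem (30 mm) ≥ 29 mm → S
Cefuroxime 64 μg/mL: ≥ 16 μg/mL → Resistant
Gentamicin: 24 mm is in 21–24 mm — Intermediate
Resistant: 1/8

1 of 8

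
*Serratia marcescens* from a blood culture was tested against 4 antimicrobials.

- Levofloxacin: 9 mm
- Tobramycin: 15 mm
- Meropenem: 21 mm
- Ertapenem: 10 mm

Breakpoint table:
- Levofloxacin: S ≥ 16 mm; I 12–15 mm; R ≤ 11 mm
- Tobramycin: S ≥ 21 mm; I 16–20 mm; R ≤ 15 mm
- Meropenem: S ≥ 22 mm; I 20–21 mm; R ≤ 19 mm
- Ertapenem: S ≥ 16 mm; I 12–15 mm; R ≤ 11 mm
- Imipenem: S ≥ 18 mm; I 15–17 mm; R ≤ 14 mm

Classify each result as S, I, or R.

R, R, I, R

Levofloxacin: 9 mm is ≤ 11 mm ⇒ R
Tobramycin (15 mm) ≤ 15 mm — R
Meropenem: 21 mm is in 20–21 mm — I
Ertapenem: 10 mm is ≤ 11 mm ⇒ resistant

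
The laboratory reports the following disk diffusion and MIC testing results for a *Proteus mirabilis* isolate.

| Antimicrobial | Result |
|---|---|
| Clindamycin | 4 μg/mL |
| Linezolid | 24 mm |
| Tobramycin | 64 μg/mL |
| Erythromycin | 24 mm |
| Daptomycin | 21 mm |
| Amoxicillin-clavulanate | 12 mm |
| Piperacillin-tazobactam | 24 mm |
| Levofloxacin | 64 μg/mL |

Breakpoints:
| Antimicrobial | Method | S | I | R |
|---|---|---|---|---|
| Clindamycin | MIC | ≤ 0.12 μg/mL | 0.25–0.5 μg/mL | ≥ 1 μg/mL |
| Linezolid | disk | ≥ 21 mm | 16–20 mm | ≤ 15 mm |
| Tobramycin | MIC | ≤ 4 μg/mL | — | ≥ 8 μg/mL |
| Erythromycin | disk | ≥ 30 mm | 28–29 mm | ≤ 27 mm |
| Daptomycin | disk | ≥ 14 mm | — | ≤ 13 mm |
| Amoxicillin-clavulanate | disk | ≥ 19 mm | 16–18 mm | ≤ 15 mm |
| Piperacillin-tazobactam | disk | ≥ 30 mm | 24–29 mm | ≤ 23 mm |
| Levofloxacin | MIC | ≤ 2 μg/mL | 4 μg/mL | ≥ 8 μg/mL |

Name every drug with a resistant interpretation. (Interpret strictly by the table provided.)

Clindamycin: 4 μg/mL is ≥ 1 μg/mL ⇒ R
Linezolid (24 mm) ≥ 21 mm ⇒ S
Tobramycin: 64 μg/mL is ≥ 8 μg/mL ⇒ Resistant
Erythromycin (24 mm) ≤ 27 mm → resistant
Daptomycin (21 mm) ≥ 14 mm ⇒ susceptible
Amoxicillin-clavulanate: 12 mm is ≤ 15 mm — R
Piperacillin-tazobactam 24 mm: in 24–29 mm → intermediate
Levofloxacin: 64 μg/mL is ≥ 8 μg/mL → R

clindamycin, tobramycin, erythromycin, amoxicillin-clavulanate, levofloxacin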